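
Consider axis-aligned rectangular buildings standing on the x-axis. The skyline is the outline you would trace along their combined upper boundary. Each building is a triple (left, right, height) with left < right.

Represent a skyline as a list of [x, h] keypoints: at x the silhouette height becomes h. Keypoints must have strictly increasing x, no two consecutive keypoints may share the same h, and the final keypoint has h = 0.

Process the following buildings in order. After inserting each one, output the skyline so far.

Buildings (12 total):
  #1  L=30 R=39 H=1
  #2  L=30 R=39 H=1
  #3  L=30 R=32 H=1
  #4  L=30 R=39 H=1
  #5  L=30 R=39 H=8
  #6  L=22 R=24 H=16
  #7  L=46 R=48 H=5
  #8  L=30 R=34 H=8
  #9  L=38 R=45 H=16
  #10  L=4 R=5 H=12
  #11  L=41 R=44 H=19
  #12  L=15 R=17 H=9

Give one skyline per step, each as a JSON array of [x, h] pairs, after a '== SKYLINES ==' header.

== SKYLINES ==
[[30,1],[39,0]]
[[30,1],[39,0]]
[[30,1],[39,0]]
[[30,1],[39,0]]
[[30,8],[39,0]]
[[22,16],[24,0],[30,8],[39,0]]
[[22,16],[24,0],[30,8],[39,0],[46,5],[48,0]]
[[22,16],[24,0],[30,8],[39,0],[46,5],[48,0]]
[[22,16],[24,0],[30,8],[38,16],[45,0],[46,5],[48,0]]
[[4,12],[5,0],[22,16],[24,0],[30,8],[38,16],[45,0],[46,5],[48,0]]
[[4,12],[5,0],[22,16],[24,0],[30,8],[38,16],[41,19],[44,16],[45,0],[46,5],[48,0]]
[[4,12],[5,0],[15,9],[17,0],[22,16],[24,0],[30,8],[38,16],[41,19],[44,16],[45,0],[46,5],[48,0]]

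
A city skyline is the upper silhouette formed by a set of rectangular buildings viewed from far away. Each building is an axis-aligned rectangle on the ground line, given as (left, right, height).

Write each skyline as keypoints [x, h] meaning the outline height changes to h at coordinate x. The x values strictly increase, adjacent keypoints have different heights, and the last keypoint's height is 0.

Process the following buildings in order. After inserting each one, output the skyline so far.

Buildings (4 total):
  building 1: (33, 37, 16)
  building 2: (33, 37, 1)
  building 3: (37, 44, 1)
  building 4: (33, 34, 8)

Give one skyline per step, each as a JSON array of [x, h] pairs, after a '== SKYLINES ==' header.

== SKYLINES ==
[[33,16],[37,0]]
[[33,16],[37,0]]
[[33,16],[37,1],[44,0]]
[[33,16],[37,1],[44,0]]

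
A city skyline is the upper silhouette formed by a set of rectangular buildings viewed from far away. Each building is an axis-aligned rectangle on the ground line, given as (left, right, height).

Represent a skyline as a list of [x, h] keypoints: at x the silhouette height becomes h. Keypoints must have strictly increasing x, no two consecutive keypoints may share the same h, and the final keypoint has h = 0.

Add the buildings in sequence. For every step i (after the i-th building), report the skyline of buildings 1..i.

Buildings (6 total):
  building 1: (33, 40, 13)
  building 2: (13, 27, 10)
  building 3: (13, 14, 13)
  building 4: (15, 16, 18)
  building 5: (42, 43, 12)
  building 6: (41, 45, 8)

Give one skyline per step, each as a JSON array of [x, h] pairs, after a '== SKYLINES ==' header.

== SKYLINES ==
[[33,13],[40,0]]
[[13,10],[27,0],[33,13],[40,0]]
[[13,13],[14,10],[27,0],[33,13],[40,0]]
[[13,13],[14,10],[15,18],[16,10],[27,0],[33,13],[40,0]]
[[13,13],[14,10],[15,18],[16,10],[27,0],[33,13],[40,0],[42,12],[43,0]]
[[13,13],[14,10],[15,18],[16,10],[27,0],[33,13],[40,0],[41,8],[42,12],[43,8],[45,0]]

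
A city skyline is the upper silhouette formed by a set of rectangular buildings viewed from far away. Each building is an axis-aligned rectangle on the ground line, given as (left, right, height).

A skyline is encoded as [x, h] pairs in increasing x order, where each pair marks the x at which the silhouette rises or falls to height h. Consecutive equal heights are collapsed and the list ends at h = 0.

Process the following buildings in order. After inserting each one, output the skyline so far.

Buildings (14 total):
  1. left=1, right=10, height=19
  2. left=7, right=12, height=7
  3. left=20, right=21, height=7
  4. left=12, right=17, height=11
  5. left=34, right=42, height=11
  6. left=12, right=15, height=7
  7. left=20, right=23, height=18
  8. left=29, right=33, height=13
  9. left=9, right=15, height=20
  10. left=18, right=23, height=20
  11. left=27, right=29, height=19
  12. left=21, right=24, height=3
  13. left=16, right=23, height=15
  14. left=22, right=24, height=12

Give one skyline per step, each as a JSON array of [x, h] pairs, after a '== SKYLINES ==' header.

== SKYLINES ==
[[1,19],[10,0]]
[[1,19],[10,7],[12,0]]
[[1,19],[10,7],[12,0],[20,7],[21,0]]
[[1,19],[10,7],[12,11],[17,0],[20,7],[21,0]]
[[1,19],[10,7],[12,11],[17,0],[20,7],[21,0],[34,11],[42,0]]
[[1,19],[10,7],[12,11],[17,0],[20,7],[21,0],[34,11],[42,0]]
[[1,19],[10,7],[12,11],[17,0],[20,18],[23,0],[34,11],[42,0]]
[[1,19],[10,7],[12,11],[17,0],[20,18],[23,0],[29,13],[33,0],[34,11],[42,0]]
[[1,19],[9,20],[15,11],[17,0],[20,18],[23,0],[29,13],[33,0],[34,11],[42,0]]
[[1,19],[9,20],[15,11],[17,0],[18,20],[23,0],[29,13],[33,0],[34,11],[42,0]]
[[1,19],[9,20],[15,11],[17,0],[18,20],[23,0],[27,19],[29,13],[33,0],[34,11],[42,0]]
[[1,19],[9,20],[15,11],[17,0],[18,20],[23,3],[24,0],[27,19],[29,13],[33,0],[34,11],[42,0]]
[[1,19],[9,20],[15,11],[16,15],[18,20],[23,3],[24,0],[27,19],[29,13],[33,0],[34,11],[42,0]]
[[1,19],[9,20],[15,11],[16,15],[18,20],[23,12],[24,0],[27,19],[29,13],[33,0],[34,11],[42,0]]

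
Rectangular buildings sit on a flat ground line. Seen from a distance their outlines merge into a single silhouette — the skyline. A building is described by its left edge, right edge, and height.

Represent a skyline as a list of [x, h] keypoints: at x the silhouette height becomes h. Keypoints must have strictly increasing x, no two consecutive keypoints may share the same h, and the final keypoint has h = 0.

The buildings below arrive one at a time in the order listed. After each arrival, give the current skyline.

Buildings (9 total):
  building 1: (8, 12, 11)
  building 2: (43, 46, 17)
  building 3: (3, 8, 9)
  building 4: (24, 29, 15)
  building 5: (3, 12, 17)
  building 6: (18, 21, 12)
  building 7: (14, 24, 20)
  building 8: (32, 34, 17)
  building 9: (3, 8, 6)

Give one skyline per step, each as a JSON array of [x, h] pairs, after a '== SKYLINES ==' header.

== SKYLINES ==
[[8,11],[12,0]]
[[8,11],[12,0],[43,17],[46,0]]
[[3,9],[8,11],[12,0],[43,17],[46,0]]
[[3,9],[8,11],[12,0],[24,15],[29,0],[43,17],[46,0]]
[[3,17],[12,0],[24,15],[29,0],[43,17],[46,0]]
[[3,17],[12,0],[18,12],[21,0],[24,15],[29,0],[43,17],[46,0]]
[[3,17],[12,0],[14,20],[24,15],[29,0],[43,17],[46,0]]
[[3,17],[12,0],[14,20],[24,15],[29,0],[32,17],[34,0],[43,17],[46,0]]
[[3,17],[12,0],[14,20],[24,15],[29,0],[32,17],[34,0],[43,17],[46,0]]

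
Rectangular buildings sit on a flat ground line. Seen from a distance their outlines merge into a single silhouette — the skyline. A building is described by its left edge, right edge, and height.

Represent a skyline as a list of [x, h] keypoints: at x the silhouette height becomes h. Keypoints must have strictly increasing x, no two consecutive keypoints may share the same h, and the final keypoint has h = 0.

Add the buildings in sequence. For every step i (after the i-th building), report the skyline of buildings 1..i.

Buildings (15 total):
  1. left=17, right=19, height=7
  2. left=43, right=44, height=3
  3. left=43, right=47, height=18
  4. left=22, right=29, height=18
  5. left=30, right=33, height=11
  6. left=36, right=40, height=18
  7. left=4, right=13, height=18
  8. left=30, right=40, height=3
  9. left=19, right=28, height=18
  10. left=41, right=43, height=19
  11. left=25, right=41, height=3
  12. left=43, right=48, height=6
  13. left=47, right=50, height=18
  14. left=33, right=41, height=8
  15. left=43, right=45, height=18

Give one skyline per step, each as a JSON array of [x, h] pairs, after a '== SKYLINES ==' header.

== SKYLINES ==
[[17,7],[19,0]]
[[17,7],[19,0],[43,3],[44,0]]
[[17,7],[19,0],[43,18],[47,0]]
[[17,7],[19,0],[22,18],[29,0],[43,18],[47,0]]
[[17,7],[19,0],[22,18],[29,0],[30,11],[33,0],[43,18],[47,0]]
[[17,7],[19,0],[22,18],[29,0],[30,11],[33,0],[36,18],[40,0],[43,18],[47,0]]
[[4,18],[13,0],[17,7],[19,0],[22,18],[29,0],[30,11],[33,0],[36,18],[40,0],[43,18],[47,0]]
[[4,18],[13,0],[17,7],[19,0],[22,18],[29,0],[30,11],[33,3],[36,18],[40,0],[43,18],[47,0]]
[[4,18],[13,0],[17,7],[19,18],[29,0],[30,11],[33,3],[36,18],[40,0],[43,18],[47,0]]
[[4,18],[13,0],[17,7],[19,18],[29,0],[30,11],[33,3],[36,18],[40,0],[41,19],[43,18],[47,0]]
[[4,18],[13,0],[17,7],[19,18],[29,3],[30,11],[33,3],[36,18],[40,3],[41,19],[43,18],[47,0]]
[[4,18],[13,0],[17,7],[19,18],[29,3],[30,11],[33,3],[36,18],[40,3],[41,19],[43,18],[47,6],[48,0]]
[[4,18],[13,0],[17,7],[19,18],[29,3],[30,11],[33,3],[36,18],[40,3],[41,19],[43,18],[50,0]]
[[4,18],[13,0],[17,7],[19,18],[29,3],[30,11],[33,8],[36,18],[40,8],[41,19],[43,18],[50,0]]
[[4,18],[13,0],[17,7],[19,18],[29,3],[30,11],[33,8],[36,18],[40,8],[41,19],[43,18],[50,0]]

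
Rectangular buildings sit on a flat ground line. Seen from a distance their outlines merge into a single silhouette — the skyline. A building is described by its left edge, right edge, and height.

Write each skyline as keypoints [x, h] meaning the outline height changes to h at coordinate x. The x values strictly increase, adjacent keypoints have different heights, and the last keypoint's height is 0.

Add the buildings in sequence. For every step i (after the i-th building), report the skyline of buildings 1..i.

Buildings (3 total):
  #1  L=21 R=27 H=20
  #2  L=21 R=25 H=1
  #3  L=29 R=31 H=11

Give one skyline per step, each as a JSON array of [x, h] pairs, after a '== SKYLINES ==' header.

== SKYLINES ==
[[21,20],[27,0]]
[[21,20],[27,0]]
[[21,20],[27,0],[29,11],[31,0]]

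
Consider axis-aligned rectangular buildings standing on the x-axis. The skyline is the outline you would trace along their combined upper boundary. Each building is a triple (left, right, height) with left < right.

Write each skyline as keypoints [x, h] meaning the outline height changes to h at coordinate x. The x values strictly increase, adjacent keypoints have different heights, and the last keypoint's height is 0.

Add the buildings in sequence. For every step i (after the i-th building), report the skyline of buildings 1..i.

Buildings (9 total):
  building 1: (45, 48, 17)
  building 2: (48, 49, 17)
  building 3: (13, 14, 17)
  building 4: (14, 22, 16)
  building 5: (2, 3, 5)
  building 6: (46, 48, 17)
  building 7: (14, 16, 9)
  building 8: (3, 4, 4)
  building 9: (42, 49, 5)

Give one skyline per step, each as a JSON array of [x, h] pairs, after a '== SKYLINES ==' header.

== SKYLINES ==
[[45,17],[48,0]]
[[45,17],[49,0]]
[[13,17],[14,0],[45,17],[49,0]]
[[13,17],[14,16],[22,0],[45,17],[49,0]]
[[2,5],[3,0],[13,17],[14,16],[22,0],[45,17],[49,0]]
[[2,5],[3,0],[13,17],[14,16],[22,0],[45,17],[49,0]]
[[2,5],[3,0],[13,17],[14,16],[22,0],[45,17],[49,0]]
[[2,5],[3,4],[4,0],[13,17],[14,16],[22,0],[45,17],[49,0]]
[[2,5],[3,4],[4,0],[13,17],[14,16],[22,0],[42,5],[45,17],[49,0]]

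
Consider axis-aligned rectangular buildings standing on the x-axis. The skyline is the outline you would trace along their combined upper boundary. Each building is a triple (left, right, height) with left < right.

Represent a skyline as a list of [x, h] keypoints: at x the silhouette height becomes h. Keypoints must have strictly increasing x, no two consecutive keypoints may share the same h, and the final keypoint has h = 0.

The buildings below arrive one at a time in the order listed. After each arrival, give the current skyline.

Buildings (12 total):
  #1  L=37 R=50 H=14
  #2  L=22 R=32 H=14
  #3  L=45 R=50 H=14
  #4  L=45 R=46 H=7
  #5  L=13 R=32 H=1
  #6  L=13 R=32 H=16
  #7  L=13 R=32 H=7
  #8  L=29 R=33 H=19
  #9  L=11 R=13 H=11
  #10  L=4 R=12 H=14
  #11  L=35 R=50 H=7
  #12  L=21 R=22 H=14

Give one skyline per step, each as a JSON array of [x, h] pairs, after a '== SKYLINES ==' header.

== SKYLINES ==
[[37,14],[50,0]]
[[22,14],[32,0],[37,14],[50,0]]
[[22,14],[32,0],[37,14],[50,0]]
[[22,14],[32,0],[37,14],[50,0]]
[[13,1],[22,14],[32,0],[37,14],[50,0]]
[[13,16],[32,0],[37,14],[50,0]]
[[13,16],[32,0],[37,14],[50,0]]
[[13,16],[29,19],[33,0],[37,14],[50,0]]
[[11,11],[13,16],[29,19],[33,0],[37,14],[50,0]]
[[4,14],[12,11],[13,16],[29,19],[33,0],[37,14],[50,0]]
[[4,14],[12,11],[13,16],[29,19],[33,0],[35,7],[37,14],[50,0]]
[[4,14],[12,11],[13,16],[29,19],[33,0],[35,7],[37,14],[50,0]]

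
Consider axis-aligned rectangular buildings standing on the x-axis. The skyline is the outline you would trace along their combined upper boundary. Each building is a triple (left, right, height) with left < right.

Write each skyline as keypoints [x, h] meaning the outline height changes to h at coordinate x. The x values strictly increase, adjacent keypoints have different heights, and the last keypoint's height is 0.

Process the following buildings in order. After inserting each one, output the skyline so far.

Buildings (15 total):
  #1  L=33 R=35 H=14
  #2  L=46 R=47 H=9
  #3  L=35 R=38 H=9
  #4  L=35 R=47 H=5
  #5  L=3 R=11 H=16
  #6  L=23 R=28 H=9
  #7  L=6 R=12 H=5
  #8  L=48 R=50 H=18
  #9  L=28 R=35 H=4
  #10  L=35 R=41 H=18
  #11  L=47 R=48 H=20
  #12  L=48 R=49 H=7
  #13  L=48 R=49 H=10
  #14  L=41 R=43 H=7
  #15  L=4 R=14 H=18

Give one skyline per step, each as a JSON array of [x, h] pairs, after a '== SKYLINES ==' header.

== SKYLINES ==
[[33,14],[35,0]]
[[33,14],[35,0],[46,9],[47,0]]
[[33,14],[35,9],[38,0],[46,9],[47,0]]
[[33,14],[35,9],[38,5],[46,9],[47,0]]
[[3,16],[11,0],[33,14],[35,9],[38,5],[46,9],[47,0]]
[[3,16],[11,0],[23,9],[28,0],[33,14],[35,9],[38,5],[46,9],[47,0]]
[[3,16],[11,5],[12,0],[23,9],[28,0],[33,14],[35,9],[38,5],[46,9],[47,0]]
[[3,16],[11,5],[12,0],[23,9],[28,0],[33,14],[35,9],[38,5],[46,9],[47,0],[48,18],[50,0]]
[[3,16],[11,5],[12,0],[23,9],[28,4],[33,14],[35,9],[38,5],[46,9],[47,0],[48,18],[50,0]]
[[3,16],[11,5],[12,0],[23,9],[28,4],[33,14],[35,18],[41,5],[46,9],[47,0],[48,18],[50,0]]
[[3,16],[11,5],[12,0],[23,9],[28,4],[33,14],[35,18],[41,5],[46,9],[47,20],[48,18],[50,0]]
[[3,16],[11,5],[12,0],[23,9],[28,4],[33,14],[35,18],[41,5],[46,9],[47,20],[48,18],[50,0]]
[[3,16],[11,5],[12,0],[23,9],[28,4],[33,14],[35,18],[41,5],[46,9],[47,20],[48,18],[50,0]]
[[3,16],[11,5],[12,0],[23,9],[28,4],[33,14],[35,18],[41,7],[43,5],[46,9],[47,20],[48,18],[50,0]]
[[3,16],[4,18],[14,0],[23,9],[28,4],[33,14],[35,18],[41,7],[43,5],[46,9],[47,20],[48,18],[50,0]]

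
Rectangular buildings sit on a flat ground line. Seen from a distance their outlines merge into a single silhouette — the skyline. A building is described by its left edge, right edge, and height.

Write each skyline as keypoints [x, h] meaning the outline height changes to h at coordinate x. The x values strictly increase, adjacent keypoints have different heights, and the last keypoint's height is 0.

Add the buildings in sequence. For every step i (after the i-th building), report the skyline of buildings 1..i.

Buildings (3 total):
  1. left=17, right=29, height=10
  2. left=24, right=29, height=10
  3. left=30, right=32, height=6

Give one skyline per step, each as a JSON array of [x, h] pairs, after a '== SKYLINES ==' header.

== SKYLINES ==
[[17,10],[29,0]]
[[17,10],[29,0]]
[[17,10],[29,0],[30,6],[32,0]]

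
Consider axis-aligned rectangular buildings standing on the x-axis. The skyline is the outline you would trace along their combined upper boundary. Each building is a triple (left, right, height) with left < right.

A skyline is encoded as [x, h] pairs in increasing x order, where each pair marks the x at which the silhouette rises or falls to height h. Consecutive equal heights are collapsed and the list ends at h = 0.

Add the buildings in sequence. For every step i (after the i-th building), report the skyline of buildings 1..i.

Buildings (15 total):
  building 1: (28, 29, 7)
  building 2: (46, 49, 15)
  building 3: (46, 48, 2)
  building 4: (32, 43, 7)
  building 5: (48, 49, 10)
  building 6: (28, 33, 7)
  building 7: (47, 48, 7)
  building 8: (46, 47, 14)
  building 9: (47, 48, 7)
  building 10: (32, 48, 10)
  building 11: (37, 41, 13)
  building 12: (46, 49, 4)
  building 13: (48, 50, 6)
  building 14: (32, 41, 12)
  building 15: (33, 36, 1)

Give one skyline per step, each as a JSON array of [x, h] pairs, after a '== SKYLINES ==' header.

== SKYLINES ==
[[28,7],[29,0]]
[[28,7],[29,0],[46,15],[49,0]]
[[28,7],[29,0],[46,15],[49,0]]
[[28,7],[29,0],[32,7],[43,0],[46,15],[49,0]]
[[28,7],[29,0],[32,7],[43,0],[46,15],[49,0]]
[[28,7],[43,0],[46,15],[49,0]]
[[28,7],[43,0],[46,15],[49,0]]
[[28,7],[43,0],[46,15],[49,0]]
[[28,7],[43,0],[46,15],[49,0]]
[[28,7],[32,10],[46,15],[49,0]]
[[28,7],[32,10],[37,13],[41,10],[46,15],[49,0]]
[[28,7],[32,10],[37,13],[41,10],[46,15],[49,0]]
[[28,7],[32,10],[37,13],[41,10],[46,15],[49,6],[50,0]]
[[28,7],[32,12],[37,13],[41,10],[46,15],[49,6],[50,0]]
[[28,7],[32,12],[37,13],[41,10],[46,15],[49,6],[50,0]]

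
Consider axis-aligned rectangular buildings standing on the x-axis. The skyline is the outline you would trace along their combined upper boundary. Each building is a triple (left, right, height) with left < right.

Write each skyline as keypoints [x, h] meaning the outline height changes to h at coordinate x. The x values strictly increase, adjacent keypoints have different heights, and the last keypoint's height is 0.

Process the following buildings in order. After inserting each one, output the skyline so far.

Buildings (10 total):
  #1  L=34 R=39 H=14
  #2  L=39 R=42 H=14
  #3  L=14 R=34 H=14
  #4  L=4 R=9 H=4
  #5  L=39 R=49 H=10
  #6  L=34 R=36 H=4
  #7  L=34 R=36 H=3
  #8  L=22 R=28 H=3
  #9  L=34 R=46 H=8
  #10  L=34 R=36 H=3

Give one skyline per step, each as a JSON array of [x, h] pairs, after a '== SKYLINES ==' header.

== SKYLINES ==
[[34,14],[39,0]]
[[34,14],[42,0]]
[[14,14],[42,0]]
[[4,4],[9,0],[14,14],[42,0]]
[[4,4],[9,0],[14,14],[42,10],[49,0]]
[[4,4],[9,0],[14,14],[42,10],[49,0]]
[[4,4],[9,0],[14,14],[42,10],[49,0]]
[[4,4],[9,0],[14,14],[42,10],[49,0]]
[[4,4],[9,0],[14,14],[42,10],[49,0]]
[[4,4],[9,0],[14,14],[42,10],[49,0]]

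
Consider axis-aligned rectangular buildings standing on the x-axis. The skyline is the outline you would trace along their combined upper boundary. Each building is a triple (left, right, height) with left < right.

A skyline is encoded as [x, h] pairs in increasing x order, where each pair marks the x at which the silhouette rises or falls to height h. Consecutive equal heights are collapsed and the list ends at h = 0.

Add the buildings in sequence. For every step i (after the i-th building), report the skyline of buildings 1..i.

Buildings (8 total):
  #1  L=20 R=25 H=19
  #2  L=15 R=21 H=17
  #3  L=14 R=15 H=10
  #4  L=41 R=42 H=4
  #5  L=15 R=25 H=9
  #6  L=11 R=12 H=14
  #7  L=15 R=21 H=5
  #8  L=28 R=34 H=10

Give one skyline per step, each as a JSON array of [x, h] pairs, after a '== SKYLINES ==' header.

== SKYLINES ==
[[20,19],[25,0]]
[[15,17],[20,19],[25,0]]
[[14,10],[15,17],[20,19],[25,0]]
[[14,10],[15,17],[20,19],[25,0],[41,4],[42,0]]
[[14,10],[15,17],[20,19],[25,0],[41,4],[42,0]]
[[11,14],[12,0],[14,10],[15,17],[20,19],[25,0],[41,4],[42,0]]
[[11,14],[12,0],[14,10],[15,17],[20,19],[25,0],[41,4],[42,0]]
[[11,14],[12,0],[14,10],[15,17],[20,19],[25,0],[28,10],[34,0],[41,4],[42,0]]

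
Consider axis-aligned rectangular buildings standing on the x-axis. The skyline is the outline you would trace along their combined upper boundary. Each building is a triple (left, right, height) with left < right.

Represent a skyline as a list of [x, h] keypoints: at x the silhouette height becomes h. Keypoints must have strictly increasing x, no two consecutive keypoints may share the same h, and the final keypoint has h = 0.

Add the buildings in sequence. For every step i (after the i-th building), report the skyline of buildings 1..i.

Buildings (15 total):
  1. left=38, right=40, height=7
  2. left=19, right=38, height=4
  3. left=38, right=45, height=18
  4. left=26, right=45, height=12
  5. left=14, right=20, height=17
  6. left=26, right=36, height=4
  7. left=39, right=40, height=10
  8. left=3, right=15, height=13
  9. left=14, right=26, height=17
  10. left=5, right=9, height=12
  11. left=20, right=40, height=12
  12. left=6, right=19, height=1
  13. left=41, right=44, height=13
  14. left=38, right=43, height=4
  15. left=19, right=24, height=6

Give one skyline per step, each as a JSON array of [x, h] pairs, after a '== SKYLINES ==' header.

== SKYLINES ==
[[38,7],[40,0]]
[[19,4],[38,7],[40,0]]
[[19,4],[38,18],[45,0]]
[[19,4],[26,12],[38,18],[45,0]]
[[14,17],[20,4],[26,12],[38,18],[45,0]]
[[14,17],[20,4],[26,12],[38,18],[45,0]]
[[14,17],[20,4],[26,12],[38,18],[45,0]]
[[3,13],[14,17],[20,4],[26,12],[38,18],[45,0]]
[[3,13],[14,17],[26,12],[38,18],[45,0]]
[[3,13],[14,17],[26,12],[38,18],[45,0]]
[[3,13],[14,17],[26,12],[38,18],[45,0]]
[[3,13],[14,17],[26,12],[38,18],[45,0]]
[[3,13],[14,17],[26,12],[38,18],[45,0]]
[[3,13],[14,17],[26,12],[38,18],[45,0]]
[[3,13],[14,17],[26,12],[38,18],[45,0]]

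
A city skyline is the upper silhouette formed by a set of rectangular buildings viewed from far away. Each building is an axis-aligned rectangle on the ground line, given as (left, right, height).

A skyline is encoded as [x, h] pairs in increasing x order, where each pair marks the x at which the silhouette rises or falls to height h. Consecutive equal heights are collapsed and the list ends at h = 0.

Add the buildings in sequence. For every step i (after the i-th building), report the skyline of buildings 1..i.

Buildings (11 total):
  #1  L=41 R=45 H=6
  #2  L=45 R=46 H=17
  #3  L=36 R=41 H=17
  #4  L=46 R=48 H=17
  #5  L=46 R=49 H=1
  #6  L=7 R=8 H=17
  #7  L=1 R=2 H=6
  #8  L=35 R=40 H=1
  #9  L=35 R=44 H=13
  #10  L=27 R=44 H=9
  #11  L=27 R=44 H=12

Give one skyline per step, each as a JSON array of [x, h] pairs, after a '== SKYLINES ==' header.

== SKYLINES ==
[[41,6],[45,0]]
[[41,6],[45,17],[46,0]]
[[36,17],[41,6],[45,17],[46,0]]
[[36,17],[41,6],[45,17],[48,0]]
[[36,17],[41,6],[45,17],[48,1],[49,0]]
[[7,17],[8,0],[36,17],[41,6],[45,17],[48,1],[49,0]]
[[1,6],[2,0],[7,17],[8,0],[36,17],[41,6],[45,17],[48,1],[49,0]]
[[1,6],[2,0],[7,17],[8,0],[35,1],[36,17],[41,6],[45,17],[48,1],[49,0]]
[[1,6],[2,0],[7,17],[8,0],[35,13],[36,17],[41,13],[44,6],[45,17],[48,1],[49,0]]
[[1,6],[2,0],[7,17],[8,0],[27,9],[35,13],[36,17],[41,13],[44,6],[45,17],[48,1],[49,0]]
[[1,6],[2,0],[7,17],[8,0],[27,12],[35,13],[36,17],[41,13],[44,6],[45,17],[48,1],[49,0]]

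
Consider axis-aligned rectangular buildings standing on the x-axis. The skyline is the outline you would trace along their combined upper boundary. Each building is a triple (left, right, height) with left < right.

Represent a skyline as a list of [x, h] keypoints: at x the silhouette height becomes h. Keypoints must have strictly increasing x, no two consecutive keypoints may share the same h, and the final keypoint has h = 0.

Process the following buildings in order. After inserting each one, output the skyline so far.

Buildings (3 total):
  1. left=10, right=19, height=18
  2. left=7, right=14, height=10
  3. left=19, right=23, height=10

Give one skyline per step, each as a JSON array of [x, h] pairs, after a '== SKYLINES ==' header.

== SKYLINES ==
[[10,18],[19,0]]
[[7,10],[10,18],[19,0]]
[[7,10],[10,18],[19,10],[23,0]]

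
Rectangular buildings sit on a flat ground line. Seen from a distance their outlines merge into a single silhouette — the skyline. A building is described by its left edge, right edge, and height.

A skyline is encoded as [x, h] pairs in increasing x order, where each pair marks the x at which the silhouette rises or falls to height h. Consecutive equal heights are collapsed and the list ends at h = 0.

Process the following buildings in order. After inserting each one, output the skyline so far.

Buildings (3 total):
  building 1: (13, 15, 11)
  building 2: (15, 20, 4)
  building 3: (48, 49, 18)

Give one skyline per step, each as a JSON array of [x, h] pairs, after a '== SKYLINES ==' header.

== SKYLINES ==
[[13,11],[15,0]]
[[13,11],[15,4],[20,0]]
[[13,11],[15,4],[20,0],[48,18],[49,0]]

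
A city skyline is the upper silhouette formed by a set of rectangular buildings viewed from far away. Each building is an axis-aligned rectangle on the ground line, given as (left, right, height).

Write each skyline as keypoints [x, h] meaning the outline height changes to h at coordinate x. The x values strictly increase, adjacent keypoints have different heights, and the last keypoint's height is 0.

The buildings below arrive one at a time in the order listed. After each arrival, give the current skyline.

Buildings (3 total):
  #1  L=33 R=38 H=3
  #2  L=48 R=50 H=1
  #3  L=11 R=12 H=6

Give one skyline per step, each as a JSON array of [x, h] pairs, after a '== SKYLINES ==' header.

== SKYLINES ==
[[33,3],[38,0]]
[[33,3],[38,0],[48,1],[50,0]]
[[11,6],[12,0],[33,3],[38,0],[48,1],[50,0]]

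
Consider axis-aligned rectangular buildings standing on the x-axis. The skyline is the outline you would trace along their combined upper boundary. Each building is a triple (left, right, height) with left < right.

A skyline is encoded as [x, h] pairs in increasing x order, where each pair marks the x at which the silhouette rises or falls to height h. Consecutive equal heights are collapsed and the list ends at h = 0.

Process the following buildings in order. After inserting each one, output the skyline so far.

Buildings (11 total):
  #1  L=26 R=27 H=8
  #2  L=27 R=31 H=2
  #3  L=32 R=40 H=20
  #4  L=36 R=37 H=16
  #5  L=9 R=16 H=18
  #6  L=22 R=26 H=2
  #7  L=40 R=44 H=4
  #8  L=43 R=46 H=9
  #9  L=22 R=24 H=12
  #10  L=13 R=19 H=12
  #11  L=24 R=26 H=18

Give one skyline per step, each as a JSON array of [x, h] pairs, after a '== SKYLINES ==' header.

== SKYLINES ==
[[26,8],[27,0]]
[[26,8],[27,2],[31,0]]
[[26,8],[27,2],[31,0],[32,20],[40,0]]
[[26,8],[27,2],[31,0],[32,20],[40,0]]
[[9,18],[16,0],[26,8],[27,2],[31,0],[32,20],[40,0]]
[[9,18],[16,0],[22,2],[26,8],[27,2],[31,0],[32,20],[40,0]]
[[9,18],[16,0],[22,2],[26,8],[27,2],[31,0],[32,20],[40,4],[44,0]]
[[9,18],[16,0],[22,2],[26,8],[27,2],[31,0],[32,20],[40,4],[43,9],[46,0]]
[[9,18],[16,0],[22,12],[24,2],[26,8],[27,2],[31,0],[32,20],[40,4],[43,9],[46,0]]
[[9,18],[16,12],[19,0],[22,12],[24,2],[26,8],[27,2],[31,0],[32,20],[40,4],[43,9],[46,0]]
[[9,18],[16,12],[19,0],[22,12],[24,18],[26,8],[27,2],[31,0],[32,20],[40,4],[43,9],[46,0]]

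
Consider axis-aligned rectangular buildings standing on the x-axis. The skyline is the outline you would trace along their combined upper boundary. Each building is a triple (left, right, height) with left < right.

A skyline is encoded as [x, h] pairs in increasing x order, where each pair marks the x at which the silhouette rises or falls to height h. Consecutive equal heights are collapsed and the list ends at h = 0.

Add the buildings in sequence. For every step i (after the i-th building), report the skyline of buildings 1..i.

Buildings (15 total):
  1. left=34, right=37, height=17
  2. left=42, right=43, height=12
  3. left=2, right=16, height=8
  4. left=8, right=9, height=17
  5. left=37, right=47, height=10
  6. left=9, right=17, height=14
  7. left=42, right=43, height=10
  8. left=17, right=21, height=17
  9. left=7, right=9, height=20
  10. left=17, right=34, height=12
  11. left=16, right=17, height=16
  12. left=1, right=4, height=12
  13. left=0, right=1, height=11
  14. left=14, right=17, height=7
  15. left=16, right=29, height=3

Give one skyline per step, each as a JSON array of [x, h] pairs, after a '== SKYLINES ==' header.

== SKYLINES ==
[[34,17],[37,0]]
[[34,17],[37,0],[42,12],[43,0]]
[[2,8],[16,0],[34,17],[37,0],[42,12],[43,0]]
[[2,8],[8,17],[9,8],[16,0],[34,17],[37,0],[42,12],[43,0]]
[[2,8],[8,17],[9,8],[16,0],[34,17],[37,10],[42,12],[43,10],[47,0]]
[[2,8],[8,17],[9,14],[17,0],[34,17],[37,10],[42,12],[43,10],[47,0]]
[[2,8],[8,17],[9,14],[17,0],[34,17],[37,10],[42,12],[43,10],[47,0]]
[[2,8],[8,17],[9,14],[17,17],[21,0],[34,17],[37,10],[42,12],[43,10],[47,0]]
[[2,8],[7,20],[9,14],[17,17],[21,0],[34,17],[37,10],[42,12],[43,10],[47,0]]
[[2,8],[7,20],[9,14],[17,17],[21,12],[34,17],[37,10],[42,12],[43,10],[47,0]]
[[2,8],[7,20],[9,14],[16,16],[17,17],[21,12],[34,17],[37,10],[42,12],[43,10],[47,0]]
[[1,12],[4,8],[7,20],[9,14],[16,16],[17,17],[21,12],[34,17],[37,10],[42,12],[43,10],[47,0]]
[[0,11],[1,12],[4,8],[7,20],[9,14],[16,16],[17,17],[21,12],[34,17],[37,10],[42,12],[43,10],[47,0]]
[[0,11],[1,12],[4,8],[7,20],[9,14],[16,16],[17,17],[21,12],[34,17],[37,10],[42,12],[43,10],[47,0]]
[[0,11],[1,12],[4,8],[7,20],[9,14],[16,16],[17,17],[21,12],[34,17],[37,10],[42,12],[43,10],[47,0]]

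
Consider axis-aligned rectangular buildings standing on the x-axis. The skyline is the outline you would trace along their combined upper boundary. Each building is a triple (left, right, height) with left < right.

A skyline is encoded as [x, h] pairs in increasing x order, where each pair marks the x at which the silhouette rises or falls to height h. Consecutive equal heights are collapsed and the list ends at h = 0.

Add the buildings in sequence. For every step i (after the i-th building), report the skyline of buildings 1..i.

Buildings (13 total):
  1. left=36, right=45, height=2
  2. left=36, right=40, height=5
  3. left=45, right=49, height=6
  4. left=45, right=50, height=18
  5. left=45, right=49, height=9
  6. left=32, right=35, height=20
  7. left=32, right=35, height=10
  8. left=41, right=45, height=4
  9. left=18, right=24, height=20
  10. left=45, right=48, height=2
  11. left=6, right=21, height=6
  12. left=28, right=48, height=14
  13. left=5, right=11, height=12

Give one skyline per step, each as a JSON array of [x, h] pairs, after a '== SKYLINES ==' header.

== SKYLINES ==
[[36,2],[45,0]]
[[36,5],[40,2],[45,0]]
[[36,5],[40,2],[45,6],[49,0]]
[[36,5],[40,2],[45,18],[50,0]]
[[36,5],[40,2],[45,18],[50,0]]
[[32,20],[35,0],[36,5],[40,2],[45,18],[50,0]]
[[32,20],[35,0],[36,5],[40,2],[45,18],[50,0]]
[[32,20],[35,0],[36,5],[40,2],[41,4],[45,18],[50,0]]
[[18,20],[24,0],[32,20],[35,0],[36,5],[40,2],[41,4],[45,18],[50,0]]
[[18,20],[24,0],[32,20],[35,0],[36,5],[40,2],[41,4],[45,18],[50,0]]
[[6,6],[18,20],[24,0],[32,20],[35,0],[36,5],[40,2],[41,4],[45,18],[50,0]]
[[6,6],[18,20],[24,0],[28,14],[32,20],[35,14],[45,18],[50,0]]
[[5,12],[11,6],[18,20],[24,0],[28,14],[32,20],[35,14],[45,18],[50,0]]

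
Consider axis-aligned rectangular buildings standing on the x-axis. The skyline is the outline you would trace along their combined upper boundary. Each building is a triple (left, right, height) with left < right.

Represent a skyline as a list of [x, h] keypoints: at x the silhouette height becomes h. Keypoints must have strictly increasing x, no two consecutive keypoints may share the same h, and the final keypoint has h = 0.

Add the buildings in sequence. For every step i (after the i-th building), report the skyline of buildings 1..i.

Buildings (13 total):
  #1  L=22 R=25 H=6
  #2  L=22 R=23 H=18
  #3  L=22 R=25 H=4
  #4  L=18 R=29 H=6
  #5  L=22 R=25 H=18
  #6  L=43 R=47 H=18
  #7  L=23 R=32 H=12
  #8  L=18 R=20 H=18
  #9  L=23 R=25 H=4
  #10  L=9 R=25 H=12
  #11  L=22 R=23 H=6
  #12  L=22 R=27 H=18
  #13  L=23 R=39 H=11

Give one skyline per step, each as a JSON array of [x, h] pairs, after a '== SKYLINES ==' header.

== SKYLINES ==
[[22,6],[25,0]]
[[22,18],[23,6],[25,0]]
[[22,18],[23,6],[25,0]]
[[18,6],[22,18],[23,6],[29,0]]
[[18,6],[22,18],[25,6],[29,0]]
[[18,6],[22,18],[25,6],[29,0],[43,18],[47,0]]
[[18,6],[22,18],[25,12],[32,0],[43,18],[47,0]]
[[18,18],[20,6],[22,18],[25,12],[32,0],[43,18],[47,0]]
[[18,18],[20,6],[22,18],[25,12],[32,0],[43,18],[47,0]]
[[9,12],[18,18],[20,12],[22,18],[25,12],[32,0],[43,18],[47,0]]
[[9,12],[18,18],[20,12],[22,18],[25,12],[32,0],[43,18],[47,0]]
[[9,12],[18,18],[20,12],[22,18],[27,12],[32,0],[43,18],[47,0]]
[[9,12],[18,18],[20,12],[22,18],[27,12],[32,11],[39,0],[43,18],[47,0]]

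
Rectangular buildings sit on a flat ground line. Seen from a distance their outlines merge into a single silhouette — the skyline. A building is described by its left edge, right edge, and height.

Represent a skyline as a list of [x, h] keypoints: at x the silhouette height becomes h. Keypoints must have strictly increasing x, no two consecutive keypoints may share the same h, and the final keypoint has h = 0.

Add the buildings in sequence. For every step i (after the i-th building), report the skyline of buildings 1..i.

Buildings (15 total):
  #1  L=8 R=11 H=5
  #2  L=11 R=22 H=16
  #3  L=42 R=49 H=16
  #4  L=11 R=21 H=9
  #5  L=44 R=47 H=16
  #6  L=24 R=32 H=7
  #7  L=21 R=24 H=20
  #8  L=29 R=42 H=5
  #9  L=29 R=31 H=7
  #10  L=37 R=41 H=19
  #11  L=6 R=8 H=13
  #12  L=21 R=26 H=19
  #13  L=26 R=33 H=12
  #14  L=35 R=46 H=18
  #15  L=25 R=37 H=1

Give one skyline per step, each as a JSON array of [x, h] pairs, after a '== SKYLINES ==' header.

== SKYLINES ==
[[8,5],[11,0]]
[[8,5],[11,16],[22,0]]
[[8,5],[11,16],[22,0],[42,16],[49,0]]
[[8,5],[11,16],[22,0],[42,16],[49,0]]
[[8,5],[11,16],[22,0],[42,16],[49,0]]
[[8,5],[11,16],[22,0],[24,7],[32,0],[42,16],[49,0]]
[[8,5],[11,16],[21,20],[24,7],[32,0],[42,16],[49,0]]
[[8,5],[11,16],[21,20],[24,7],[32,5],[42,16],[49,0]]
[[8,5],[11,16],[21,20],[24,7],[32,5],[42,16],[49,0]]
[[8,5],[11,16],[21,20],[24,7],[32,5],[37,19],[41,5],[42,16],[49,0]]
[[6,13],[8,5],[11,16],[21,20],[24,7],[32,5],[37,19],[41,5],[42,16],[49,0]]
[[6,13],[8,5],[11,16],[21,20],[24,19],[26,7],[32,5],[37,19],[41,5],[42,16],[49,0]]
[[6,13],[8,5],[11,16],[21,20],[24,19],[26,12],[33,5],[37,19],[41,5],[42,16],[49,0]]
[[6,13],[8,5],[11,16],[21,20],[24,19],[26,12],[33,5],[35,18],[37,19],[41,18],[46,16],[49,0]]
[[6,13],[8,5],[11,16],[21,20],[24,19],[26,12],[33,5],[35,18],[37,19],[41,18],[46,16],[49,0]]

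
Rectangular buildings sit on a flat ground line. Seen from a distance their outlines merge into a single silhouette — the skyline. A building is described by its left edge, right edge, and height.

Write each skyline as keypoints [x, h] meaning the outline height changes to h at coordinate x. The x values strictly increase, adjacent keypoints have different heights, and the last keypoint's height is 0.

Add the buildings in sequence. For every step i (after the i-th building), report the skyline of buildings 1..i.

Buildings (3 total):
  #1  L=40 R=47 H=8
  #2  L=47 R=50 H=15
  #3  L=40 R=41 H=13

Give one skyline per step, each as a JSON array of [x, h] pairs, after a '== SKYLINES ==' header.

== SKYLINES ==
[[40,8],[47,0]]
[[40,8],[47,15],[50,0]]
[[40,13],[41,8],[47,15],[50,0]]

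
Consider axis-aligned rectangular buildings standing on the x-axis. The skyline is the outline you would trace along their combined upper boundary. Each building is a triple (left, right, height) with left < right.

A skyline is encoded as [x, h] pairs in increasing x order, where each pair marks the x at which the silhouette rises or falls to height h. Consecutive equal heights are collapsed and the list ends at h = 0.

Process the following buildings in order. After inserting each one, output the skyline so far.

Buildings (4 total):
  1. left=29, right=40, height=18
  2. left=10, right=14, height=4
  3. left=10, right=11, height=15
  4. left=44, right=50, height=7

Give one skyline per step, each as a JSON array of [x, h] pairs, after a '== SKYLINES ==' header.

== SKYLINES ==
[[29,18],[40,0]]
[[10,4],[14,0],[29,18],[40,0]]
[[10,15],[11,4],[14,0],[29,18],[40,0]]
[[10,15],[11,4],[14,0],[29,18],[40,0],[44,7],[50,0]]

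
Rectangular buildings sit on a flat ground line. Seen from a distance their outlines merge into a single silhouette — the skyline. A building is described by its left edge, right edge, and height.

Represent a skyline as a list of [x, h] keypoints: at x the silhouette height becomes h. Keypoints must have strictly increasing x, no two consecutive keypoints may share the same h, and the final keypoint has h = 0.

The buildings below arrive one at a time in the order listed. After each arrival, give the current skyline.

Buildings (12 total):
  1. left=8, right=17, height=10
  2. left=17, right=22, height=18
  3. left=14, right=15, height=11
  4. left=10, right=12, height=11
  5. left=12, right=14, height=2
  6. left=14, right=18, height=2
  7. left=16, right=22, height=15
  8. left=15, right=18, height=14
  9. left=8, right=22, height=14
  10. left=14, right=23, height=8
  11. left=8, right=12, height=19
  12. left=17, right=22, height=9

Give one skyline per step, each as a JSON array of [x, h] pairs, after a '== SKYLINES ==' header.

== SKYLINES ==
[[8,10],[17,0]]
[[8,10],[17,18],[22,0]]
[[8,10],[14,11],[15,10],[17,18],[22,0]]
[[8,10],[10,11],[12,10],[14,11],[15,10],[17,18],[22,0]]
[[8,10],[10,11],[12,10],[14,11],[15,10],[17,18],[22,0]]
[[8,10],[10,11],[12,10],[14,11],[15,10],[17,18],[22,0]]
[[8,10],[10,11],[12,10],[14,11],[15,10],[16,15],[17,18],[22,0]]
[[8,10],[10,11],[12,10],[14,11],[15,14],[16,15],[17,18],[22,0]]
[[8,14],[16,15],[17,18],[22,0]]
[[8,14],[16,15],[17,18],[22,8],[23,0]]
[[8,19],[12,14],[16,15],[17,18],[22,8],[23,0]]
[[8,19],[12,14],[16,15],[17,18],[22,8],[23,0]]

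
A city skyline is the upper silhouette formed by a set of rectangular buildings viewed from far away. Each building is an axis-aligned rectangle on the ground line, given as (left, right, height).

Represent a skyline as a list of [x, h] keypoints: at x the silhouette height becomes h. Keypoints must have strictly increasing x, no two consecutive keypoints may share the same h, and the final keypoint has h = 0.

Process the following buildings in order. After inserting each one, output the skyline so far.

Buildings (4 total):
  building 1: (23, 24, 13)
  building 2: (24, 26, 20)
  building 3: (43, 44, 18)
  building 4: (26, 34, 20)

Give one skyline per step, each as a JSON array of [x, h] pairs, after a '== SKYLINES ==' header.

== SKYLINES ==
[[23,13],[24,0]]
[[23,13],[24,20],[26,0]]
[[23,13],[24,20],[26,0],[43,18],[44,0]]
[[23,13],[24,20],[34,0],[43,18],[44,0]]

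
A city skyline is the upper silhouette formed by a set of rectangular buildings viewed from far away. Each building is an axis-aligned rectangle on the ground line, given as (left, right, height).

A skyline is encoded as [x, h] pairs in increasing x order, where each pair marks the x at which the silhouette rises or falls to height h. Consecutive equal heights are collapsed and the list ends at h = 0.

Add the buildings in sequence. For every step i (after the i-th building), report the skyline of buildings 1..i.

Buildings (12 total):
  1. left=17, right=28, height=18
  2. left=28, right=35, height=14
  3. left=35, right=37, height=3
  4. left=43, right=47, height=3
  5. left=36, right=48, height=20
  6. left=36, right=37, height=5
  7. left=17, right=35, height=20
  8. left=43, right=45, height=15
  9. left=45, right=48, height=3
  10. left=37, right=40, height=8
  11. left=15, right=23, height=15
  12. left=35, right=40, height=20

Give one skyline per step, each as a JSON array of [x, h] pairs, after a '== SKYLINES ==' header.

== SKYLINES ==
[[17,18],[28,0]]
[[17,18],[28,14],[35,0]]
[[17,18],[28,14],[35,3],[37,0]]
[[17,18],[28,14],[35,3],[37,0],[43,3],[47,0]]
[[17,18],[28,14],[35,3],[36,20],[48,0]]
[[17,18],[28,14],[35,3],[36,20],[48,0]]
[[17,20],[35,3],[36,20],[48,0]]
[[17,20],[35,3],[36,20],[48,0]]
[[17,20],[35,3],[36,20],[48,0]]
[[17,20],[35,3],[36,20],[48,0]]
[[15,15],[17,20],[35,3],[36,20],[48,0]]
[[15,15],[17,20],[48,0]]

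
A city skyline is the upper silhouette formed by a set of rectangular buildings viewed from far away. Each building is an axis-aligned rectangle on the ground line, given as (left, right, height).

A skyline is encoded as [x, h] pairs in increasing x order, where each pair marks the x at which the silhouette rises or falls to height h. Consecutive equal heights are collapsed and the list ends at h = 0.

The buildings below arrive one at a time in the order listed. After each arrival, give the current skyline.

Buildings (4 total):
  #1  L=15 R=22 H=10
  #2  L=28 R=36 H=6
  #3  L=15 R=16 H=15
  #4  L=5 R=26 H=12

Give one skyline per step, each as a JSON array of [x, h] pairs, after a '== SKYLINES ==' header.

== SKYLINES ==
[[15,10],[22,0]]
[[15,10],[22,0],[28,6],[36,0]]
[[15,15],[16,10],[22,0],[28,6],[36,0]]
[[5,12],[15,15],[16,12],[26,0],[28,6],[36,0]]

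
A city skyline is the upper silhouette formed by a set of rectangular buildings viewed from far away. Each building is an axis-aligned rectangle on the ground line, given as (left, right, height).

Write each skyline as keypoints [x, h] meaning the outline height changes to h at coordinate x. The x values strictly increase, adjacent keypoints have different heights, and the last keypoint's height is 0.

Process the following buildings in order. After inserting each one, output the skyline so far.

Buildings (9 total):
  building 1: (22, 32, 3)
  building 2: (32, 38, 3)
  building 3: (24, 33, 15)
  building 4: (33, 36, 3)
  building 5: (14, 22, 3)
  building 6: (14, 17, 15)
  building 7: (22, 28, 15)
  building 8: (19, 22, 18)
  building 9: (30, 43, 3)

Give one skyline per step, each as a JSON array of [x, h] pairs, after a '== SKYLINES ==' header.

== SKYLINES ==
[[22,3],[32,0]]
[[22,3],[38,0]]
[[22,3],[24,15],[33,3],[38,0]]
[[22,3],[24,15],[33,3],[38,0]]
[[14,3],[24,15],[33,3],[38,0]]
[[14,15],[17,3],[24,15],[33,3],[38,0]]
[[14,15],[17,3],[22,15],[33,3],[38,0]]
[[14,15],[17,3],[19,18],[22,15],[33,3],[38,0]]
[[14,15],[17,3],[19,18],[22,15],[33,3],[43,0]]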